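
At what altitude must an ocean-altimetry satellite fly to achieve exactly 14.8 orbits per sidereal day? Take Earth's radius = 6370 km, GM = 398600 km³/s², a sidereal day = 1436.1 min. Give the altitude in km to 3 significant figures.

625 km

Required period T = 86166 / 14.8 = 5822.0 s.
From T = 2π√(a³/μ): a = (μ T²/4π²)^(1/3) = (398600 × 5822.0² / 4π²)^(1/3) = 6995 km.
Altitude h = a − R = 6995 − 6370 = 625 km.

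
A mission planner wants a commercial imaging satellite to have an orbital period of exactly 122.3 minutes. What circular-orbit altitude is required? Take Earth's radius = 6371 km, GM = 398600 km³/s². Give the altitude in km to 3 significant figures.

T = 122.3 min = 7338.0 s.
From T = 2π√(a³/μ): a = (μ T²/4π²)^(1/3) = (398600 × 7338.0² / 4π²)^(1/3) = 8162 km.
Altitude h = a − R = 8162 − 6371 = 1791 km.

1790 km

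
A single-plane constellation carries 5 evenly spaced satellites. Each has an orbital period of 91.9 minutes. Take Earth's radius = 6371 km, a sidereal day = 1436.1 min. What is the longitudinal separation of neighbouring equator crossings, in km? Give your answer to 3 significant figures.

512 km

T = 91.9 min = 5514.0 s.
Single-satellite node shift = (5514.0/86166) × 360° = 23.04°.
With 5 satellites evenly phased, successive equator crossings are 23.04/5 = 4.607° apart.
That is 4.607 × 111.2 = 512 km at the equator.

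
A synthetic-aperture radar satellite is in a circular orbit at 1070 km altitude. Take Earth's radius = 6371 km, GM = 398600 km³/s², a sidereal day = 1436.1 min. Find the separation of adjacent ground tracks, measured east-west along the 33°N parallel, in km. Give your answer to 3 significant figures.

2490 km

Semi-major axis a = 6371 + 1070 = 7441 km. Period T = 2π√(a³/μ) = 2π√(7441³/398600) = 6387.9 s = 106.47 min.
Node shift per orbit = (6387.9/86166) × 360° = 26.69°.
Equatorial spacing = 26.69 × 111.2 km/° = 2968 km.
At 33° latitude, spacing = 2968 × cos(33°) = 2489 km.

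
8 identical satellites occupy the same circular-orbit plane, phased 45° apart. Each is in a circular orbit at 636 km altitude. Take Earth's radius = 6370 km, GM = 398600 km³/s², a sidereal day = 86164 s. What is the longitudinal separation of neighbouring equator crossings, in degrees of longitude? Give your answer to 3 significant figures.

3.05°

Semi-major axis a = 6370 + 636 = 7006 km. Period T = 2π√(a³/μ) = 2π√(7006³/398600) = 5836.0 s = 97.27 min.
Single-satellite node shift = (5836.0/86164) × 360° = 24.38°.
With 8 satellites evenly phased, successive equator crossings are 24.38/8 = 3.048° apart.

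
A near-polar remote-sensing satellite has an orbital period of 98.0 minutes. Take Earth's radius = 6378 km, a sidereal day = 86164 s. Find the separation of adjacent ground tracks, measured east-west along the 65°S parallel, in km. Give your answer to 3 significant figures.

1160 km

T = 98.0 min = 5880.0 s.
Node shift per orbit = (5880.0/86164) × 360° = 24.57°.
Equatorial spacing = 24.57 × 111.3 km/° = 2735 km.
At 65° latitude, spacing = 2735 × cos(65°) = 1156 km.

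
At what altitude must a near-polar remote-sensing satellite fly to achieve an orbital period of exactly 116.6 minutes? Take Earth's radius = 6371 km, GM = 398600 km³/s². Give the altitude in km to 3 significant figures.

1540 km

T = 116.6 min = 6996.0 s.
From T = 2π√(a³/μ): a = (μ T²/4π²)^(1/3) = (398600 × 6996.0² / 4π²)^(1/3) = 7906 km.
Altitude h = a − R = 7906 − 6371 = 1535 km.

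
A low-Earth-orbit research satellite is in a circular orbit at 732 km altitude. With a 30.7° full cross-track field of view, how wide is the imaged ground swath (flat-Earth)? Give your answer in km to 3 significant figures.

Half-angle = 30.7°/2 = 15.35°.
Swath width ≈ 2h·tan(θ/2) = 2 × 732 × tan(15.35°) = 401.9 km.

402 km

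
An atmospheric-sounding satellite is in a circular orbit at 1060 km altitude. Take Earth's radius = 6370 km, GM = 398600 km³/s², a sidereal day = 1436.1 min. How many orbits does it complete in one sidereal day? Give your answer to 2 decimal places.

Semi-major axis a = 6370 + 1060 = 7430 km. Period T = 2π√(a³/μ) = 2π√(7430³/398600) = 6373.7 s = 106.23 min.
Orbits per sidereal day = 86166 / 6373.7 = 13.519.

13.52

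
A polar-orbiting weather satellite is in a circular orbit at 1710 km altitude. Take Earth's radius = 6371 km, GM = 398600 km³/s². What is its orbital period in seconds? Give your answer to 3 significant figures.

Semi-major axis a = 6371 + 1710 = 8081 km. Period T = 2π√(a³/μ) = 2π√(8081³/398600) = 7229.5 s = 120.49 min.

7230 seconds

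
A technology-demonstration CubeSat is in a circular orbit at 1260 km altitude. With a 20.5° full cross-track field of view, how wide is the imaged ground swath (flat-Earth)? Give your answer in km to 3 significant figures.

456 km

Half-angle = 20.5°/2 = 10.25°.
Swath width ≈ 2h·tan(θ/2) = 2 × 1260 × tan(10.25°) = 455.7 km.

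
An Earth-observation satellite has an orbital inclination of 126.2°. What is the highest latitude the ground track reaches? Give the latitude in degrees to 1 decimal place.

Retrograde orbit: the ground track reaches ±(180° − i) = ±(180 − 126.2) = ±53.8°.

53.8°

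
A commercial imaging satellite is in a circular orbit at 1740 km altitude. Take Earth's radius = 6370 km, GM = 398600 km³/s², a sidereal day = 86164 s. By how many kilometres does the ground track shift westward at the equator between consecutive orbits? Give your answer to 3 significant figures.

3380 km

Semi-major axis a = 6370 + 1740 = 8110 km. Period T = 2π√(a³/μ) = 2π√(8110³/398600) = 7268.5 s = 121.14 min.
During one orbit Earth rotates (7268.5 / 86164) × 360° = 30.37°.
At the equator that is 30.37° × (2π·6370/360) km/° = 30.37 × 111.2 = 3376 km.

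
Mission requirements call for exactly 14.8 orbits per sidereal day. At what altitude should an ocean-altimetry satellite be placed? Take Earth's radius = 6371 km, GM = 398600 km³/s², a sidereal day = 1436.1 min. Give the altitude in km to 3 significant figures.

Required period T = 86166 / 14.8 = 5822.0 s.
From T = 2π√(a³/μ): a = (μ T²/4π²)^(1/3) = (398600 × 5822.0² / 4π²)^(1/3) = 6995 km.
Altitude h = a − R = 6995 − 6371 = 624 km.

624 km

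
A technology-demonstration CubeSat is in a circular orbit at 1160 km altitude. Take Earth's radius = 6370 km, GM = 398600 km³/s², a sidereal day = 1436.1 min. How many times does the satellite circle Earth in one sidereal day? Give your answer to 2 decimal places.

13.25

Semi-major axis a = 6370 + 1160 = 7530 km. Period T = 2π√(a³/μ) = 2π√(7530³/398600) = 6502.8 s = 108.38 min.
Orbits per sidereal day = 86166 / 6502.8 = 13.250.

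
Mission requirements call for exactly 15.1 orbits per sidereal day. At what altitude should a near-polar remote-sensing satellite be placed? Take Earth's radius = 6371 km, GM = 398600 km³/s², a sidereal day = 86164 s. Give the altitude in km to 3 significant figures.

531 km

Required period T = 86164 / 15.1 = 5706.2 s.
From T = 2π√(a³/μ): a = (μ T²/4π²)^(1/3) = (398600 × 5706.2² / 4π²)^(1/3) = 6902 km.
Altitude h = a − R = 6902 − 6371 = 531 km.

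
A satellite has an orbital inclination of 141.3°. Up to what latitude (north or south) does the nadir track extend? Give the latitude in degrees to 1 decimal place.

Retrograde orbit: the ground track reaches ±(180° − i) = ±(180 − 141.3) = ±38.7°.

38.7°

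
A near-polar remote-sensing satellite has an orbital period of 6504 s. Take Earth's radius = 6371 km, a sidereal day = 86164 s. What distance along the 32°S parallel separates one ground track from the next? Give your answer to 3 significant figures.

Node shift per orbit = (6504.0/86164) × 360° = 27.17°.
Equatorial spacing = 27.17 × 111.2 km/° = 3022 km.
At 32° latitude, spacing = 3022 × cos(32°) = 2562 km.

2560 km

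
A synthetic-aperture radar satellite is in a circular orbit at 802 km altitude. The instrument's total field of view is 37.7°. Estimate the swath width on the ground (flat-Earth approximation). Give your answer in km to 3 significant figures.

548 km

Half-angle = 37.7°/2 = 18.85°.
Swath width ≈ 2h·tan(θ/2) = 2 × 802 × tan(18.85°) = 547.6 km.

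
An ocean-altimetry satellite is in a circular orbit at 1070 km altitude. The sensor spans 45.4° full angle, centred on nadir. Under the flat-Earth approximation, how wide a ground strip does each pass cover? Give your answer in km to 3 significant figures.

895 km

Half-angle = 45.4°/2 = 22.7°.
Swath width ≈ 2h·tan(θ/2) = 2 × 1070 × tan(22.7°) = 895.2 km.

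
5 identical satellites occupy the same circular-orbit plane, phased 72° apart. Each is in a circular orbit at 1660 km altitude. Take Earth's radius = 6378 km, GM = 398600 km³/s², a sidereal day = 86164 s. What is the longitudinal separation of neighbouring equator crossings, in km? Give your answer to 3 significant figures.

Semi-major axis a = 6378 + 1660 = 8038 km. Period T = 2π√(a³/μ) = 2π√(8038³/398600) = 7171.9 s = 119.53 min.
Single-satellite node shift = (7171.9/86164) × 360° = 29.96°.
With 5 satellites evenly phased, successive equator crossings are 29.96/5 = 5.993° apart.
That is 5.993 × 111.3 = 667 km at the equator.

667 km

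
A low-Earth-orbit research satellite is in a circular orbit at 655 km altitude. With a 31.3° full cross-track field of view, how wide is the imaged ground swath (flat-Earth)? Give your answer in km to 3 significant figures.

Half-angle = 31.3°/2 = 15.65°.
Swath width ≈ 2h·tan(θ/2) = 2 × 655 × tan(15.65°) = 367.0 km.

367 km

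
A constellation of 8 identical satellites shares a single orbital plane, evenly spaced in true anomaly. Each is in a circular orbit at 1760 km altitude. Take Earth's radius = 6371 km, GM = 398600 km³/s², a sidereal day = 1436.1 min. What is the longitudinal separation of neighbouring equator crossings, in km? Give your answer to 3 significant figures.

Semi-major axis a = 6371 + 1760 = 8131 km. Period T = 2π√(a³/μ) = 2π√(8131³/398600) = 7296.7 s = 121.61 min.
Single-satellite node shift = (7296.7/86166) × 360° = 30.49°.
With 8 satellites evenly phased, successive equator crossings are 30.49/8 = 3.811° apart.
That is 3.811 × 111.2 = 424 km at the equator.

424 km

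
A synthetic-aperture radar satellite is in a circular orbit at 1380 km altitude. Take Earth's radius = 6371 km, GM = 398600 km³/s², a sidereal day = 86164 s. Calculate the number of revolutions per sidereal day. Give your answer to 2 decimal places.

Semi-major axis a = 6371 + 1380 = 7751 km. Period T = 2π√(a³/μ) = 2π√(7751³/398600) = 6791.2 s = 113.19 min.
Orbits per sidereal day = 86164 / 6791.2 = 12.688.

12.69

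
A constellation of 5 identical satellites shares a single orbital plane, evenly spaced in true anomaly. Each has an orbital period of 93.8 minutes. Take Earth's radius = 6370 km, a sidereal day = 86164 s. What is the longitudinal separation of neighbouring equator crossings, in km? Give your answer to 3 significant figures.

T = 93.8 min = 5628.0 s.
Single-satellite node shift = (5628.0/86164) × 360° = 23.51°.
With 5 satellites evenly phased, successive equator crossings are 23.51/5 = 4.703° apart.
That is 4.703 × 111.2 = 523 km at the equator.

523 km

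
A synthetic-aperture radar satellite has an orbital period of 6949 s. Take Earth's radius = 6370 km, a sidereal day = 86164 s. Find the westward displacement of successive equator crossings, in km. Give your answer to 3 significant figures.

3230 km

During one orbit Earth rotates (6949.0 / 86164) × 360° = 29.03°.
At the equator that is 29.03° × (2π·6370/360) km/° = 29.03 × 111.2 = 3228 km.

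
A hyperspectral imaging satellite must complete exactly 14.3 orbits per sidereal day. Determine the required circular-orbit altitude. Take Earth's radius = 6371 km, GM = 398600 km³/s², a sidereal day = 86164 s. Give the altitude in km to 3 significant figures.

786 km

Required period T = 86164 / 14.3 = 6025.5 s.
From T = 2π√(a³/μ): a = (μ T²/4π²)^(1/3) = (398600 × 6025.5² / 4π²)^(1/3) = 7157 km.
Altitude h = a − R = 7157 − 6371 = 786 km.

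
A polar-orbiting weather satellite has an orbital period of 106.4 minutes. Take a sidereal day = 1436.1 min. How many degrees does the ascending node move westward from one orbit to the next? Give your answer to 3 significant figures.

T = 106.4 min = 6384.0 s.
During one orbit Earth rotates (6384.0 / 86166) × 360° = 26.67°.

26.7°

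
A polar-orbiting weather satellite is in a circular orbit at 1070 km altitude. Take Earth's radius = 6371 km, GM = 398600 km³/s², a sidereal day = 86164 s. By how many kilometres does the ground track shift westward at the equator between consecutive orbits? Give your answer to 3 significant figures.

Semi-major axis a = 6371 + 1070 = 7441 km. Period T = 2π√(a³/μ) = 2π√(7441³/398600) = 6387.9 s = 106.47 min.
During one orbit Earth rotates (6387.9 / 86164) × 360° = 26.69°.
At the equator that is 26.69° × (2π·6371/360) km/° = 26.69 × 111.2 = 2968 km.

2970 km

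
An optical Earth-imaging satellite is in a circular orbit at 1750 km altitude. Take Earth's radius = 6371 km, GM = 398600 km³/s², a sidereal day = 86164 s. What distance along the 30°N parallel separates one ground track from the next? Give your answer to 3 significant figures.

2930 km

Semi-major axis a = 6371 + 1750 = 8121 km. Period T = 2π√(a³/μ) = 2π√(8121³/398600) = 7283.3 s = 121.39 min.
Node shift per orbit = (7283.3/86164) × 360° = 30.43°.
Equatorial spacing = 30.43 × 111.2 km/° = 3384 km.
At 30° latitude, spacing = 3384 × cos(30°) = 2930 km.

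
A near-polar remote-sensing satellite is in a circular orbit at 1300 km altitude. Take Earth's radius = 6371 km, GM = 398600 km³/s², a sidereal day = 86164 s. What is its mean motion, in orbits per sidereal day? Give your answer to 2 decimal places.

Semi-major axis a = 6371 + 1300 = 7671 km. Period T = 2π√(a³/μ) = 2π√(7671³/398600) = 6686.4 s = 111.44 min.
Orbits per sidereal day = 86164 / 6686.4 = 12.887.

12.89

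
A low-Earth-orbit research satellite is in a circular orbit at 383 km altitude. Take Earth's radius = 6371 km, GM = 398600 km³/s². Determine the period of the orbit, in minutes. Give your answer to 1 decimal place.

Semi-major axis a = 6371 + 383 = 6754 km. Period T = 2π√(a³/μ) = 2π√(6754³/398600) = 5524.0 s = 92.07 min.

92.1 min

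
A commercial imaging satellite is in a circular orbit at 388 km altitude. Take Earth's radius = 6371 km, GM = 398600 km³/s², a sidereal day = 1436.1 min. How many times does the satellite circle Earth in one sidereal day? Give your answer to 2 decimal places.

15.58

Semi-major axis a = 6371 + 388 = 6759 km. Period T = 2π√(a³/μ) = 2π√(6759³/398600) = 5530.1 s = 92.17 min.
Orbits per sidereal day = 86166 / 5530.1 = 15.581.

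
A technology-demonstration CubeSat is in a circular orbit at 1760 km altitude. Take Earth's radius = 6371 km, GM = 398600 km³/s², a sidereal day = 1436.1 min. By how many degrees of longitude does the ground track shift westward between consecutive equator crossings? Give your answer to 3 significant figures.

30.5°

Semi-major axis a = 6371 + 1760 = 8131 km. Period T = 2π√(a³/μ) = 2π√(8131³/398600) = 7296.7 s = 121.61 min.
During one orbit Earth rotates (7296.7 / 86166) × 360° = 30.49°.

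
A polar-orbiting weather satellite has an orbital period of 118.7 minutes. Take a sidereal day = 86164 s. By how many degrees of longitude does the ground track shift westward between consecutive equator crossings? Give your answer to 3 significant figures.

T = 118.7 min = 7122.0 s.
During one orbit Earth rotates (7122.0 / 86164) × 360° = 29.76°.

29.8°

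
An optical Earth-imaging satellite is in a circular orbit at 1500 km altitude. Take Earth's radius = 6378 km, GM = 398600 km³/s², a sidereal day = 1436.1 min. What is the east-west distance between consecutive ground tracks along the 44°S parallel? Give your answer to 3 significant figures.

Semi-major axis a = 6378 + 1500 = 7878 km. Period T = 2π√(a³/μ) = 2π√(7878³/398600) = 6958.8 s = 115.98 min.
Node shift per orbit = (6958.8/86166) × 360° = 29.07°.
Equatorial spacing = 29.07 × 111.3 km/° = 3236 km.
At 44° latitude, spacing = 3236 × cos(44°) = 2328 km.

2330 km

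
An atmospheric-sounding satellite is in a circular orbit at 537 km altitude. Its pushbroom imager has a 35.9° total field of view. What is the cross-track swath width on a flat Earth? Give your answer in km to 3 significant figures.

Half-angle = 35.9°/2 = 17.95°.
Swath width ≈ 2h·tan(θ/2) = 2 × 537 × tan(17.95°) = 347.9 km.

348 km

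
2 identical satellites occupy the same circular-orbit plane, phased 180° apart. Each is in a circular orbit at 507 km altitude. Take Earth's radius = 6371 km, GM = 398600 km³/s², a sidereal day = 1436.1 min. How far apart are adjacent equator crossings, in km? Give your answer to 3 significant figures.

1320 km

Semi-major axis a = 6371 + 507 = 6878 km. Period T = 2π√(a³/μ) = 2π√(6878³/398600) = 5676.8 s = 94.61 min.
Single-satellite node shift = (5676.8/86166) × 360° = 23.72°.
With 2 satellites evenly phased, successive equator crossings are 23.72/2 = 11.859° apart.
That is 11.859 × 111.2 = 1319 km at the equator.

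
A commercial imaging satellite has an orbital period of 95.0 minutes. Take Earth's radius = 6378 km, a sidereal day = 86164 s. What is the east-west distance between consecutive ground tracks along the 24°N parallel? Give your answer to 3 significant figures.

2420 km

T = 95.0 min = 5700.0 s.
Node shift per orbit = (5700.0/86164) × 360° = 23.82°.
Equatorial spacing = 23.82 × 111.3 km/° = 2651 km.
At 24° latitude, spacing = 2651 × cos(24°) = 2422 km.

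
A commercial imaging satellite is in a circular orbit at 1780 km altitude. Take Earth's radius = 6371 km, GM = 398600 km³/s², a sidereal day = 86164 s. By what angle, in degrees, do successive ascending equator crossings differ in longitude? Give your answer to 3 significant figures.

30.6°

Semi-major axis a = 6371 + 1780 = 8151 km. Period T = 2π√(a³/μ) = 2π√(8151³/398600) = 7323.6 s = 122.06 min.
During one orbit Earth rotates (7323.6 / 86164) × 360° = 30.60°.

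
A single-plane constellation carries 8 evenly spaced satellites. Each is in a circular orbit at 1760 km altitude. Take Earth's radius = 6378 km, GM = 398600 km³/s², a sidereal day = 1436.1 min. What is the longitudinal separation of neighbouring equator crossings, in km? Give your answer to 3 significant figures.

425 km

Semi-major axis a = 6378 + 1760 = 8138 km. Period T = 2π√(a³/μ) = 2π√(8138³/398600) = 7306.1 s = 121.77 min.
Single-satellite node shift = (7306.1/86166) × 360° = 30.52°.
With 8 satellites evenly phased, successive equator crossings are 30.52/8 = 3.816° apart.
That is 3.816 × 111.3 = 425 km at the equator.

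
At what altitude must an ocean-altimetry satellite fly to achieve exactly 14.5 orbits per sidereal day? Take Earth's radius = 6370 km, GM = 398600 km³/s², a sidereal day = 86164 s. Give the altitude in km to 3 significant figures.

721 km

Required period T = 86164 / 14.5 = 5942.3 s.
From T = 2π√(a³/μ): a = (μ T²/4π²)^(1/3) = (398600 × 5942.3² / 4π²)^(1/3) = 7091 km.
Altitude h = a − R = 7091 − 6370 = 721 km.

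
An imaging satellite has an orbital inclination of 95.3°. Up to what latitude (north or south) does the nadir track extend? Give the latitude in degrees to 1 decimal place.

84.7°

Retrograde orbit: the ground track reaches ±(180° − i) = ±(180 − 95.3) = ±84.7°.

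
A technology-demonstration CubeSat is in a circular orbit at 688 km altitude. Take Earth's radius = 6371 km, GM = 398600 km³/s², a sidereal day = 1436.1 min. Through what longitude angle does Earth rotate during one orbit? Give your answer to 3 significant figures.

24.7°

Semi-major axis a = 6371 + 688 = 7059 km. Period T = 2π√(a³/μ) = 2π√(7059³/398600) = 5902.4 s = 98.37 min.
During one orbit Earth rotates (5902.4 / 86166) × 360° = 24.66°.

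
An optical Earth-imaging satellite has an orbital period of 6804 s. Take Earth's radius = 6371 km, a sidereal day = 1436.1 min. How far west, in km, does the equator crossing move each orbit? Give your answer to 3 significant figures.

During one orbit Earth rotates (6804.0 / 86166) × 360° = 28.43°.
At the equator that is 28.43° × (2π·6371/360) km/° = 28.43 × 111.2 = 3161 km.

3160 km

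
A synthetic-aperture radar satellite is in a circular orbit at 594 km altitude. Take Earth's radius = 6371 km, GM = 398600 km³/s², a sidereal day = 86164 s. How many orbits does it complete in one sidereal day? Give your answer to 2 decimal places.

14.89

Semi-major axis a = 6371 + 594 = 6965 km. Period T = 2π√(a³/μ) = 2π√(6965³/398600) = 5784.9 s = 96.41 min.
Orbits per sidereal day = 86164 / 5784.9 = 14.895.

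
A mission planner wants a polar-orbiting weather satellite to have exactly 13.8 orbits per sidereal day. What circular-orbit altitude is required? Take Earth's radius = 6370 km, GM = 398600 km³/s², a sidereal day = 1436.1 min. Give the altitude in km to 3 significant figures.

Required period T = 86166 / 13.8 = 6243.9 s.
From T = 2π√(a³/μ): a = (μ T²/4π²)^(1/3) = (398600 × 6243.9² / 4π²)^(1/3) = 7329 km.
Altitude h = a − R = 7329 − 6370 = 959 km.

959 km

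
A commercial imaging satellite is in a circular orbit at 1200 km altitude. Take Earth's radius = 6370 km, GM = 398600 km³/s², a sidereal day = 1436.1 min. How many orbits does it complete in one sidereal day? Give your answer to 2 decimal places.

13.15

Semi-major axis a = 6370 + 1200 = 7570 km. Period T = 2π√(a³/μ) = 2π√(7570³/398600) = 6554.7 s = 109.25 min.
Orbits per sidereal day = 86166 / 6554.7 = 13.146.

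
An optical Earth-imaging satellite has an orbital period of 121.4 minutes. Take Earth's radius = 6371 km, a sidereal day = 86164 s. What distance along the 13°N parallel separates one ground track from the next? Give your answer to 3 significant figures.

T = 121.4 min = 7284.0 s.
Node shift per orbit = (7284.0/86164) × 360° = 30.43°.
Equatorial spacing = 30.43 × 111.2 km/° = 3384 km.
At 13° latitude, spacing = 3384 × cos(13°) = 3297 km.

3300 km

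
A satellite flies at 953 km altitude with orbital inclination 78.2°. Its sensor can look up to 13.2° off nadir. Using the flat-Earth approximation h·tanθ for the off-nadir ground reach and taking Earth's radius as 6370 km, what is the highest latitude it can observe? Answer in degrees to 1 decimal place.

80.2°

For a prograde orbit the ground track reaches latitude ±i = ±78.2°.
Sensor half-swath on the ground ≈ 953·tan(13.2°) = 224 km = 2.01° of latitude.
Maximum observable latitude ≈ 78.2 + 2.01 = 80.2°.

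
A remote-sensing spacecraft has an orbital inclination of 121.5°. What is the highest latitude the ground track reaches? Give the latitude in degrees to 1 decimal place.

Retrograde orbit: the ground track reaches ±(180° − i) = ±(180 − 121.5) = ±58.5°.

58.5°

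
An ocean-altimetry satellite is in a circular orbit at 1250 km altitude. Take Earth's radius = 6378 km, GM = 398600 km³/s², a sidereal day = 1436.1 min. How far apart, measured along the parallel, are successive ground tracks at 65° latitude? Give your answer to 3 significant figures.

1300 km

Semi-major axis a = 6378 + 1250 = 7628 km. Period T = 2π√(a³/μ) = 2π√(7628³/398600) = 6630.2 s = 110.50 min.
Node shift per orbit = (6630.2/86166) × 360° = 27.70°.
Equatorial spacing = 27.70 × 111.3 km/° = 3084 km.
At 65° latitude, spacing = 3084 × cos(65°) = 1303 km.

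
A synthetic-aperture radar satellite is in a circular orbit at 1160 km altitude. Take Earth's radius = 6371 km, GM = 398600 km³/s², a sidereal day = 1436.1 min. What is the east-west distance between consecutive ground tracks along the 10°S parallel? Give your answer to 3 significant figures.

Semi-major axis a = 6371 + 1160 = 7531 km. Period T = 2π√(a³/μ) = 2π√(7531³/398600) = 6504.1 s = 108.40 min.
Node shift per orbit = (6504.1/86166) × 360° = 27.17°.
Equatorial spacing = 27.17 × 111.2 km/° = 3022 km.
At 10° latitude, spacing = 3022 × cos(10°) = 2976 km.

2980 km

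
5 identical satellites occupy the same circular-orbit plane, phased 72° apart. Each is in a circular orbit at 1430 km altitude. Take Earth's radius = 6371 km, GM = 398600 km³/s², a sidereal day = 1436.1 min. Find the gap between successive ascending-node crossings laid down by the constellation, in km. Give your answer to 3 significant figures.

637 km

Semi-major axis a = 6371 + 1430 = 7801 km. Period T = 2π√(a³/μ) = 2π√(7801³/398600) = 6857.0 s = 114.28 min.
Single-satellite node shift = (6857.0/86166) × 360° = 28.65°.
With 5 satellites evenly phased, successive equator crossings are 28.65/5 = 5.730° apart.
That is 5.730 × 111.2 = 637 km at the equator.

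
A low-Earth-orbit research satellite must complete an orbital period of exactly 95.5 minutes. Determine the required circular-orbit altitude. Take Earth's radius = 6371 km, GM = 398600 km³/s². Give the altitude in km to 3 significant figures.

T = 95.5 min = 5730.0 s.
From T = 2π√(a³/μ): a = (μ T²/4π²)^(1/3) = (398600 × 5730.0² / 4π²)^(1/3) = 6921 km.
Altitude h = a − R = 6921 − 6371 = 550 km.

550 km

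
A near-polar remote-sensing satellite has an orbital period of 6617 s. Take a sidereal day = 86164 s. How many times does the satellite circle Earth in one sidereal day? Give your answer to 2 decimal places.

Orbits per sidereal day = 86164 / 6617.0 = 13.022.

13.02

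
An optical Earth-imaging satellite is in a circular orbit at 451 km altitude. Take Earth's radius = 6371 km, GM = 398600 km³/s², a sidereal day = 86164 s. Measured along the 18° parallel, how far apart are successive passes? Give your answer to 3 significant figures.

Semi-major axis a = 6371 + 451 = 6822 km. Period T = 2π√(a³/μ) = 2π√(6822³/398600) = 5607.6 s = 93.46 min.
Node shift per orbit = (5607.6/86164) × 360° = 23.43°.
Equatorial spacing = 23.43 × 111.2 km/° = 2605 km.
At 18° latitude, spacing = 2605 × cos(18°) = 2478 km.

2480 km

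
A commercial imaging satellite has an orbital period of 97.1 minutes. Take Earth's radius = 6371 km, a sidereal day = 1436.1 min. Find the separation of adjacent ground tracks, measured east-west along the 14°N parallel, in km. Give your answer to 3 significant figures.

2630 km

T = 97.1 min = 5826.0 s.
Node shift per orbit = (5826.0/86166) × 360° = 24.34°.
Equatorial spacing = 24.34 × 111.2 km/° = 2707 km.
At 14° latitude, spacing = 2707 × cos(14°) = 2626 km.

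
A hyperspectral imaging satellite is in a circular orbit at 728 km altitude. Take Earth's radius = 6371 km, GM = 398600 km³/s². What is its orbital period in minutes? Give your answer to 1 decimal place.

Semi-major axis a = 6371 + 728 = 7099 km. Period T = 2π√(a³/μ) = 2π√(7099³/398600) = 5952.6 s = 99.21 min.

99.2 min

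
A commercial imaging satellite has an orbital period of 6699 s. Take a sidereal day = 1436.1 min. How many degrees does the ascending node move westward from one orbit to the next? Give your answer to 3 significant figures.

28.0°

During one orbit Earth rotates (6699.0 / 86166) × 360° = 27.99°.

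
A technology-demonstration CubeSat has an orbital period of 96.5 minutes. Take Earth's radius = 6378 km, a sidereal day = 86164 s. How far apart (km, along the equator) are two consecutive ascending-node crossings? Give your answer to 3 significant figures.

2690 km

T = 96.5 min = 5790.0 s.
During one orbit Earth rotates (5790.0 / 86164) × 360° = 24.19°.
At the equator that is 24.19° × (2π·6378/360) km/° = 24.19 × 111.3 = 2693 km.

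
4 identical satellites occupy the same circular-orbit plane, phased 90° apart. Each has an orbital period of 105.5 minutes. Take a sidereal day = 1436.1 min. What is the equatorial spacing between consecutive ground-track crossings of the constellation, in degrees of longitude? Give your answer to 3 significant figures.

T = 105.5 min = 6330.0 s.
Single-satellite node shift = (6330.0/86166) × 360° = 26.45°.
With 4 satellites evenly phased, successive equator crossings are 26.45/4 = 6.612° apart.

6.61°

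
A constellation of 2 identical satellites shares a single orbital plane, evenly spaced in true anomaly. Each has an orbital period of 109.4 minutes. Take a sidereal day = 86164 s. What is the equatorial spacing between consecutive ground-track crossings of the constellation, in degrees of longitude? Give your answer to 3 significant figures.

13.7°

T = 109.4 min = 6564.0 s.
Single-satellite node shift = (6564.0/86164) × 360° = 27.42°.
With 2 satellites evenly phased, successive equator crossings are 27.42/2 = 13.712° apart.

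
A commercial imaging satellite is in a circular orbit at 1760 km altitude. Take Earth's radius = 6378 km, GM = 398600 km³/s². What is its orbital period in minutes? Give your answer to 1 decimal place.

Semi-major axis a = 6378 + 1760 = 8138 km. Period T = 2π√(a³/μ) = 2π√(8138³/398600) = 7306.1 s = 121.77 min.

121.8 min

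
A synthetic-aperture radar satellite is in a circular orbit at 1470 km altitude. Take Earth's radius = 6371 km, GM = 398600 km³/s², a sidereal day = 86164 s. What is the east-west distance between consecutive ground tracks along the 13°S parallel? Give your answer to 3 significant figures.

3130 km

Semi-major axis a = 6371 + 1470 = 7841 km. Period T = 2π√(a³/μ) = 2π√(7841³/398600) = 6909.8 s = 115.16 min.
Node shift per orbit = (6909.8/86164) × 360° = 28.87°.
Equatorial spacing = 28.87 × 111.2 km/° = 3210 km.
At 13° latitude, spacing = 3210 × cos(13°) = 3128 km.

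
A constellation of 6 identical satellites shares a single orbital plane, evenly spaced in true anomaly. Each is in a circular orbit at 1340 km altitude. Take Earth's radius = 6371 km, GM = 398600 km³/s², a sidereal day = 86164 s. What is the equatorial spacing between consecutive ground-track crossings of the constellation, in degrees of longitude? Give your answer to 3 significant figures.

Semi-major axis a = 6371 + 1340 = 7711 km. Period T = 2π√(a³/μ) = 2π√(7711³/398600) = 6738.7 s = 112.31 min.
Single-satellite node shift = (6738.7/86164) × 360° = 28.15°.
With 6 satellites evenly phased, successive equator crossings are 28.15/6 = 4.692° apart.

4.69°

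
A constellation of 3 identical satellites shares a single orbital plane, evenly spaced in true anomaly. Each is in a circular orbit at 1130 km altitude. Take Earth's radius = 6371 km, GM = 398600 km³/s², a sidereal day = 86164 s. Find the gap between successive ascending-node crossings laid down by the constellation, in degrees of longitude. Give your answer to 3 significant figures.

Semi-major axis a = 6371 + 1130 = 7501 km. Period T = 2π√(a³/μ) = 2π√(7501³/398600) = 6465.3 s = 107.76 min.
Single-satellite node shift = (6465.3/86164) × 360° = 27.01°.
With 3 satellites evenly phased, successive equator crossings are 27.01/3 = 9.004° apart.

9.00°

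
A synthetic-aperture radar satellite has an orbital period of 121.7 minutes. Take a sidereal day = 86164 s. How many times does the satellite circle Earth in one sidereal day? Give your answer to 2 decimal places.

11.80

T = 121.7 min = 7302.0 s.
Orbits per sidereal day = 86164 / 7302.0 = 11.800.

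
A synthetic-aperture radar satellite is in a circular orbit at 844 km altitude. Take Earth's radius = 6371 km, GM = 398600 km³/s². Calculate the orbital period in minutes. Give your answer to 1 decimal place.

101.7 min

Semi-major axis a = 6371 + 844 = 7215 km. Period T = 2π√(a³/μ) = 2π√(7215³/398600) = 6099.1 s = 101.65 min.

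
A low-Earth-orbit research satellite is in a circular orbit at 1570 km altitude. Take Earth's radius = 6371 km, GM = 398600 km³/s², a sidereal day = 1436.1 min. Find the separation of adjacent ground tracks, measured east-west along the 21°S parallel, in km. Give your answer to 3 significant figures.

3050 km

Semi-major axis a = 6371 + 1570 = 7941 km. Period T = 2π√(a³/μ) = 2π√(7941³/398600) = 7042.5 s = 117.37 min.
Node shift per orbit = (7042.5/86166) × 360° = 29.42°.
Equatorial spacing = 29.42 × 111.2 km/° = 3272 km.
At 21° latitude, spacing = 3272 × cos(21°) = 3054 km.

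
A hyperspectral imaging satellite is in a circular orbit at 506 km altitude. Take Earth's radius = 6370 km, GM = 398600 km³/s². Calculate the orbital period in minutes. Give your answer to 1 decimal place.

94.6 min

Semi-major axis a = 6370 + 506 = 6876 km. Period T = 2π√(a³/μ) = 2π√(6876³/398600) = 5674.3 s = 94.57 min.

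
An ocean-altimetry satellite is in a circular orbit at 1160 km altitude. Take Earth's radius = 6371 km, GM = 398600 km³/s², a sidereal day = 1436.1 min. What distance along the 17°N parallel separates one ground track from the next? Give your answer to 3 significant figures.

2890 km

Semi-major axis a = 6371 + 1160 = 7531 km. Period T = 2π√(a³/μ) = 2π√(7531³/398600) = 6504.1 s = 108.40 min.
Node shift per orbit = (6504.1/86166) × 360° = 27.17°.
Equatorial spacing = 27.17 × 111.2 km/° = 3022 km.
At 17° latitude, spacing = 3022 × cos(17°) = 2890 km.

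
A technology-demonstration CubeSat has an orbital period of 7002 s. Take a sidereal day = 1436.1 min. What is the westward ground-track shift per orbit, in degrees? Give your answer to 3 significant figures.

During one orbit Earth rotates (7002.0 / 86166) × 360° = 29.25°.

29.3°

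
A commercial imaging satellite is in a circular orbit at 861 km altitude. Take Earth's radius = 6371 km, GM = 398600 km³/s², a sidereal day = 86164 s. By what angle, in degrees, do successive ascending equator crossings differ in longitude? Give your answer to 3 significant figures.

25.6°

Semi-major axis a = 6371 + 861 = 7232 km. Period T = 2π√(a³/μ) = 2π√(7232³/398600) = 6120.7 s = 102.01 min.
During one orbit Earth rotates (6120.7 / 86164) × 360° = 25.57°.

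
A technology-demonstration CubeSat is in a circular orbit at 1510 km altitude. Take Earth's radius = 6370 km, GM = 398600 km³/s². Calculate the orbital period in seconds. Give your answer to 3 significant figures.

Semi-major axis a = 6370 + 1510 = 7880 km. Period T = 2π√(a³/μ) = 2π√(7880³/398600) = 6961.5 s = 116.02 min.

6960 seconds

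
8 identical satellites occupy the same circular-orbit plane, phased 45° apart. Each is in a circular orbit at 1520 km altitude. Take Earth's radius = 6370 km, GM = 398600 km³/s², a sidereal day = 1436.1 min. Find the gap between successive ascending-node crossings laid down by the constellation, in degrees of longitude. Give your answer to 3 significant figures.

3.64°

Semi-major axis a = 6370 + 1520 = 7890 km. Period T = 2π√(a³/μ) = 2π√(7890³/398600) = 6974.7 s = 116.25 min.
Single-satellite node shift = (6974.7/86166) × 360° = 29.14°.
With 8 satellites evenly phased, successive equator crossings are 29.14/8 = 3.643° apart.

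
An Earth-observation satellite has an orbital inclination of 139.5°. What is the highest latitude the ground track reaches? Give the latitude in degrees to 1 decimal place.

Retrograde orbit: the ground track reaches ±(180° − i) = ±(180 − 139.5) = ±40.5°.

40.5°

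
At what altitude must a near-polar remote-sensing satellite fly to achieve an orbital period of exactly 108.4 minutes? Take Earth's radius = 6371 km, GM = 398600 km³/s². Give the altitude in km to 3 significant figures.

1160 km

T = 108.4 min = 6504.0 s.
From T = 2π√(a³/μ): a = (μ T²/4π²)^(1/3) = (398600 × 6504.0² / 4π²)^(1/3) = 7531 km.
Altitude h = a − R = 7531 − 6371 = 1160 km.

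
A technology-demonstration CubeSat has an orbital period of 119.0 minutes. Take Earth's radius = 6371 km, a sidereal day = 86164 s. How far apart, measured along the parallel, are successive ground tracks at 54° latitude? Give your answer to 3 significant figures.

1950 km

T = 119.0 min = 7140.0 s.
Node shift per orbit = (7140.0/86164) × 360° = 29.83°.
Equatorial spacing = 29.83 × 111.2 km/° = 3317 km.
At 54° latitude, spacing = 3317 × cos(54°) = 1950 km.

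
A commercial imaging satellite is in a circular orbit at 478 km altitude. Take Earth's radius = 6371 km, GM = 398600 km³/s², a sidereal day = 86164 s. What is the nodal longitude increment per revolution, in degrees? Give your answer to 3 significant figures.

23.6°

Semi-major axis a = 6371 + 478 = 6849 km. Period T = 2π√(a³/μ) = 2π√(6849³/398600) = 5640.9 s = 94.02 min.
During one orbit Earth rotates (5640.9 / 86164) × 360° = 23.57°.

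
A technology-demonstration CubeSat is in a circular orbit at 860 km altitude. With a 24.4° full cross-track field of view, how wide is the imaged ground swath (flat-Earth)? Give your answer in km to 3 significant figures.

372 km

Half-angle = 24.4°/2 = 12.2°.
Swath width ≈ 2h·tan(θ/2) = 2 × 860 × tan(12.2°) = 371.9 km.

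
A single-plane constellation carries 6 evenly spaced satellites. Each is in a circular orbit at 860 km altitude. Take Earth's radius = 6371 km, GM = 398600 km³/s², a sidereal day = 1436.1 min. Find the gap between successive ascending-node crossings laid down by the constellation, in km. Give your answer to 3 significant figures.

474 km

Semi-major axis a = 6371 + 860 = 7231 km. Period T = 2π√(a³/μ) = 2π√(7231³/398600) = 6119.4 s = 101.99 min.
Single-satellite node shift = (6119.4/86166) × 360° = 25.57°.
With 6 satellites evenly phased, successive equator crossings are 25.57/6 = 4.261° apart.
That is 4.261 × 111.2 = 474 km at the equator.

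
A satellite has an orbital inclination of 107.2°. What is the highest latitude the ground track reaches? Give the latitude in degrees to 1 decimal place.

72.8°

Retrograde orbit: the ground track reaches ±(180° − i) = ±(180 − 107.2) = ±72.8°.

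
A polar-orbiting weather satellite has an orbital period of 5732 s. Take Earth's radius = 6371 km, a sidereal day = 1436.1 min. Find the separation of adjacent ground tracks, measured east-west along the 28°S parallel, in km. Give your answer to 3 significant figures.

2350 km

Node shift per orbit = (5732.0/86166) × 360° = 23.95°.
Equatorial spacing = 23.95 × 111.2 km/° = 2663 km.
At 28° latitude, spacing = 2663 × cos(28°) = 2351 km.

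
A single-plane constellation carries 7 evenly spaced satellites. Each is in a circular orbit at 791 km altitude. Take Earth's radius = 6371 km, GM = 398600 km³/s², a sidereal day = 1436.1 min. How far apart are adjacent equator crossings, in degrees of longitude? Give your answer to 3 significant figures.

Semi-major axis a = 6371 + 791 = 7162 km. Period T = 2π√(a³/μ) = 2π√(7162³/398600) = 6032.0 s = 100.53 min.
Single-satellite node shift = (6032.0/86166) × 360° = 25.20°.
With 7 satellites evenly phased, successive equator crossings are 25.20/7 = 3.600° apart.

3.60°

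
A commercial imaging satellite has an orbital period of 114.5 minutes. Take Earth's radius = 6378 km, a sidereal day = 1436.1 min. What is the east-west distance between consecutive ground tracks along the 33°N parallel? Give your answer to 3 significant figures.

2680 km

T = 114.5 min = 6870.0 s.
Node shift per orbit = (6870.0/86166) × 360° = 28.70°.
Equatorial spacing = 28.70 × 111.3 km/° = 3195 km.
At 33° latitude, spacing = 3195 × cos(33°) = 2680 km.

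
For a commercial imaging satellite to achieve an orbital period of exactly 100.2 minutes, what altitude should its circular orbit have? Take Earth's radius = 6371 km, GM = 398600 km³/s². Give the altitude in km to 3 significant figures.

T = 100.2 min = 6012.0 s.
From T = 2π√(a³/μ): a = (μ T²/4π²)^(1/3) = (398600 × 6012.0² / 4π²)^(1/3) = 7146 km.
Altitude h = a − R = 7146 − 6371 = 775 km.

775 km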